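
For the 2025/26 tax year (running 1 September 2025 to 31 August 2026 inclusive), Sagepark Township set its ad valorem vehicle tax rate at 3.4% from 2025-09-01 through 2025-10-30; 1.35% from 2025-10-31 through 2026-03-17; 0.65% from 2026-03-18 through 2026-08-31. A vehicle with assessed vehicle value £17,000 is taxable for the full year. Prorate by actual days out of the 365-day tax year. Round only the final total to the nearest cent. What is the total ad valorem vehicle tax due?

£232.34

2025-09-01 to 2025-10-30: 60 days at 3.4% → £17,000 × 3.4% × 60/365 = £95.0137
2025-10-31 to 2026-03-17: 138 days at 1.35% → £17,000 × 1.35% × 138/365 = £86.7699
2026-03-18 to 2026-08-31: 167 days at 0.65% → £17,000 × 0.65% × 167/365 = £50.5575
Total = £232.3411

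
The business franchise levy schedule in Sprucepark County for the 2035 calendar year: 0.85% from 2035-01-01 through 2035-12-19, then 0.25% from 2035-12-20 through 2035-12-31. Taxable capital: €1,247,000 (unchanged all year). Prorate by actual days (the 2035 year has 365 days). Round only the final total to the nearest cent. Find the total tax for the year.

€10,353.52

2035-01-01 to 2035-12-19: 353 days at 0.85% → €1,247,000 × 0.85% × 353/365 = €10,251.0233
2035-12-20 to 2035-12-31: 12 days at 0.25% → €1,247,000 × 0.25% × 12/365 = €102.4932
Total = €10,353.5164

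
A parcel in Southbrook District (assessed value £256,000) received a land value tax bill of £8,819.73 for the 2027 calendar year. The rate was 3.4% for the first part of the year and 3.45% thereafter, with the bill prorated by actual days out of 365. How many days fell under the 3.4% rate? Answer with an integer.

35 days

Let d = days at the first rate; then 365 − d days at the second rate.
£256,000 × [3.4%·d + 3.45%·(365−d)] / 365 = £8,819.73
Solving gives d = 35, so the new rate took effect on 5 Feb 2027.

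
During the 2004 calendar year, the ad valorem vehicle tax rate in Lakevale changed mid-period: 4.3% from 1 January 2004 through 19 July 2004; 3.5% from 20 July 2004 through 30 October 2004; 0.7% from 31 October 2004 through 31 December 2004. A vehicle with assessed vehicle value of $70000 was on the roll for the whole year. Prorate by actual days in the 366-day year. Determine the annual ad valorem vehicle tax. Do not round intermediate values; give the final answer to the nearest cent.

1 January – 19 July 2004: 201 days at 4.3% → $70000 × 4.3% × 201/366 = $1653.0328
20 July – 30 October 2004: 103 days at 3.5% → $70000 × 3.5% × 103/366 = $689.4809
31 October – 31 December 2004: 62 days at 0.7% → $70000 × 0.7% × 62/366 = $83.0055
Total = $2425.5191

$2425.52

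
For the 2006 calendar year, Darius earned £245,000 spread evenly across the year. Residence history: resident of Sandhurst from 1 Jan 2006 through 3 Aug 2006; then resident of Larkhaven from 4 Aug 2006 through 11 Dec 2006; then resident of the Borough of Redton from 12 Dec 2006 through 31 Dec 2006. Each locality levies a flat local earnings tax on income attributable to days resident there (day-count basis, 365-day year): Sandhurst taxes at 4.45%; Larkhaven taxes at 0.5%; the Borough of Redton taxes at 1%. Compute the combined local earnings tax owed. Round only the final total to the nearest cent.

£6,992.57

Sandhurst, 1 Jan – 3 Aug 2006: 215 days → £245,000 × 4.45% × 215/365 = £6,422.0205
Larkhaven, 4 Aug – 11 Dec 2006: 130 days → £245,000 × 0.5% × 130/365 = £436.3014
The Borough of Redton, 12 Dec – 31 Dec 2006: 20 days → £245,000 × 1% × 20/365 = £134.2466
Total = £6,992.5685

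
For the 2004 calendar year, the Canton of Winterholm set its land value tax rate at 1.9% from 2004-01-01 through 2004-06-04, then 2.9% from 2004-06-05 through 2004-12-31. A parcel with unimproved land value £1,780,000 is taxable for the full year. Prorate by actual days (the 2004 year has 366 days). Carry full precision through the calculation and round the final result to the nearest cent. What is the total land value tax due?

2004-01-01 to 2004-06-04: 156 days at 1.9% → £1,780,000 × 1.9% × 156/366 = £14,415.0820
2004-06-05 to 2004-12-31: 210 days at 2.9% → £1,780,000 × 2.9% × 210/366 = £29,618.0328
Total = £44,033.1148

£44,033.11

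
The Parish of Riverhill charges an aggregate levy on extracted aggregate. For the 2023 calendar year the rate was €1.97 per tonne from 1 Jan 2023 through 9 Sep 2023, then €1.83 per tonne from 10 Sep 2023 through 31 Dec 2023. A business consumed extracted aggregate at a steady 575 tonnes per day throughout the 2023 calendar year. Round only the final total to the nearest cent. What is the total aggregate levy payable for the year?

1 Jan – 9 Sep 2023: 252 days × 575 tonnes/day = 144,900 tonnes at €1.97/tonne → €285,453.00
10 Sep – 31 Dec 2023: 113 days × 575 tonnes/day = 64,975 tonnes at €1.83/tonne → €118,904.25

€404,357.25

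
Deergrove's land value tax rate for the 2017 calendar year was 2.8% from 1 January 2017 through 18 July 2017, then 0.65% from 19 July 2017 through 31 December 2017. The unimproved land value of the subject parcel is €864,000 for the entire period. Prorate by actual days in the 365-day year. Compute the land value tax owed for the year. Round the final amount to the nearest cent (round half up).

€15,743.74

1 January – 18 July 2017: 199 days at 2.8% → €864,000 × 2.8% × 199/365 = €13,189.6110
19 July – 31 December 2017: 166 days at 0.65% → €864,000 × 0.65% × 166/365 = €2,554.1260
Total = €15,743.7370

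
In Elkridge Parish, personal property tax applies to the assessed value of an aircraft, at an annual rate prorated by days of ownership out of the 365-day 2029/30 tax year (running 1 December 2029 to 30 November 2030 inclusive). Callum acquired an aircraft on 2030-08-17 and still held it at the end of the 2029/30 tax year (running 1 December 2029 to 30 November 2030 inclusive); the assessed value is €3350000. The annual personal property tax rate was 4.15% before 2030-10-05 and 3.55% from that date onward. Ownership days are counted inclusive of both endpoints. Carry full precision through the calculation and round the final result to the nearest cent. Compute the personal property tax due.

2030-08-17 to 2030-10-04: 49 days at 4.15% → €3350000 × 4.15% × 49/365 = €18663.6301
2030-10-05 to 2030-11-30: 57 days at 3.55% → €3350000 × 3.55% × 57/365 = €18571.8493
Total = €37235.4795

€37235.48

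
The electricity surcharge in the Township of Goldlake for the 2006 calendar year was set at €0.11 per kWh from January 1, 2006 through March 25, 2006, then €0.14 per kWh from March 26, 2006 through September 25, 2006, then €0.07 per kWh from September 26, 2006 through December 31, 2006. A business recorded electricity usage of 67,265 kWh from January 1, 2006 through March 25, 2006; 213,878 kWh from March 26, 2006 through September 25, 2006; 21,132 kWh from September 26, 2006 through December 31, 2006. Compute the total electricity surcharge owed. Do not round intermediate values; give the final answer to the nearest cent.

€38821.31

January 1 – March 25, 2006: 67,265 kWh at €0.11/kWh → €7399.15
March 26 – September 25, 2006: 213,878 kWh at €0.14/kWh → €29942.92
September 26 – December 31, 2006: 21,132 kWh at €0.07/kWh → €1479.24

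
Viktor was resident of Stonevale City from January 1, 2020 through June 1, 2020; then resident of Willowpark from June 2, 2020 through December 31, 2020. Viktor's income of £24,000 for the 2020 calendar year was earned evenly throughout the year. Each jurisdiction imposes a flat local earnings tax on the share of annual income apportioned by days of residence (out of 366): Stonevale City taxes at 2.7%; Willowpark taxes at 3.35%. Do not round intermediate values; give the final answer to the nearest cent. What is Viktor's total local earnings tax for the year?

Stonevale City, January 1 – June 1, 2020: 153 days → £24,000 × 2.7% × 153/366 = £270.8852
Willowpark, June 2 – December 31, 2020: 213 days → £24,000 × 3.35% × 213/366 = £467.9016
Total = £738.7869

£738.79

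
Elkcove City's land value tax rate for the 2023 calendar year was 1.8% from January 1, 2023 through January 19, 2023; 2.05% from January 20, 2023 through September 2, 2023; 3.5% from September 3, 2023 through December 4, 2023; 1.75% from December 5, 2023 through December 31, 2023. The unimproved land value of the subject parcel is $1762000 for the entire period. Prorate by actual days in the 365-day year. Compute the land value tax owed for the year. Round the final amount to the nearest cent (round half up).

January 1 – January 19, 2023: 19 days at 1.8% → $1762000 × 1.8% × 19/365 = $1650.9699
January 20 – September 2, 2023: 226 days at 2.05% → $1762000 × 2.05% × 226/365 = $22365.3315
September 3 – December 4, 2023: 93 days at 3.5% → $1762000 × 3.5% × 93/365 = $15713.1781
December 5 – December 31, 2023: 27 days at 1.75% → $1762000 × 1.75% × 27/365 = $2280.9452
Total = $42010.4247

$42010.42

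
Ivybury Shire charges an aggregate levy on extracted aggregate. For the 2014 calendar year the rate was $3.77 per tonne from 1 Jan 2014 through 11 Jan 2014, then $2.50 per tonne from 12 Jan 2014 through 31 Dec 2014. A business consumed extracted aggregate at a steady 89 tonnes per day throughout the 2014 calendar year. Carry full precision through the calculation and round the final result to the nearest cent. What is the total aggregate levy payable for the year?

1 Jan – 11 Jan 2014: 11 days × 89 tonnes/day = 979 tonnes at $3.77/tonne → $3,690.83
12 Jan – 31 Dec 2014: 354 days × 89 tonnes/day = 31,506 tonnes at $2.50/tonne → $78,765.00

$82,455.83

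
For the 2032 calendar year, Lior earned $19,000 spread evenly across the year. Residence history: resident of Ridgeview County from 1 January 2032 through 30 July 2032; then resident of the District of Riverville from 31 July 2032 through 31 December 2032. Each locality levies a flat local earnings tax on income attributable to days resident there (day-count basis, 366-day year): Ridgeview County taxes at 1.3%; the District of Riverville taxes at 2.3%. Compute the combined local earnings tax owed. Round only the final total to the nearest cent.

$326.95

Ridgeview County, 1 January – 30 July 2032: 212 days → $19,000 × 1.3% × 212/366 = $143.0710
The District of Riverville, 31 July – 31 December 2032: 154 days → $19,000 × 2.3% × 154/366 = $183.8743
Total = $326.9454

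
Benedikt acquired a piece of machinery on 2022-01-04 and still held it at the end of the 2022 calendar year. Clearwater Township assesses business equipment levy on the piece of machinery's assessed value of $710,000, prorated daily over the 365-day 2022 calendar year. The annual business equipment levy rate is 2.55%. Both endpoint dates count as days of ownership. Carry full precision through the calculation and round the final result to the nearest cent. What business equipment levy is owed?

Days held (2022-01-04 to 2022-12-31): 362 out of 365
Tax = $710,000 × 2.55% × 362/365 = $17,956.1918

$17,956.19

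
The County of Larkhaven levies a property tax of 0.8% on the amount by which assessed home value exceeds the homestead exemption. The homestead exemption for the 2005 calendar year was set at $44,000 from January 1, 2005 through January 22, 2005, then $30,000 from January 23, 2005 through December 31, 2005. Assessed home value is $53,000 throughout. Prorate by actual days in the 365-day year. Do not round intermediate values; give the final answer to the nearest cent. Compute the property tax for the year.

$177.25

January 1 – January 22, 2005: 22 days, exemption $44,000 → ($53,000 − $44,000) × 0.8% × 22/365 = $4.3397
January 23 – December 31, 2005: 343 days, exemption $30,000 → ($53,000 − $30,000) × 0.8% × 343/365 = $172.9096
Total = $177.2493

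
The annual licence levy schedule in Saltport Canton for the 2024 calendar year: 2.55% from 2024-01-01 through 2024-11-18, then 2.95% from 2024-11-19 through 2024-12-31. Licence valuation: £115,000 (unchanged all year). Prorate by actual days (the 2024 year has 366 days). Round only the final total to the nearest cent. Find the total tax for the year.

2024-01-01 to 2024-11-18: 323 days at 2.55% → £115,000 × 2.55% × 323/366 = £2,587.9713
2024-11-19 to 2024-12-31: 43 days at 2.95% → £115,000 × 2.95% × 43/366 = £398.5724
Total = £2,986.5437

£2,986.54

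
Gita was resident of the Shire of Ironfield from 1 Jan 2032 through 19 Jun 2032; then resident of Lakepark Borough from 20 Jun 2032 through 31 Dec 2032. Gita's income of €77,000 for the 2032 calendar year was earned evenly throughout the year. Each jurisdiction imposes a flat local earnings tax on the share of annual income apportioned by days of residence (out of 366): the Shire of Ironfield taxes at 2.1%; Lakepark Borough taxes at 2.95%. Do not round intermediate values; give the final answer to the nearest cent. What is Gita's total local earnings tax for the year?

The Shire of Ironfield, 1 Jan – 19 Jun 2032: 171 days → €77,000 × 2.1% × 171/366 = €755.4836
Lakepark Borough, 20 Jun – 31 Dec 2032: 195 days → €77,000 × 2.95% × 195/366 = €1,210.2254
Total = €1,965.7090

€1,965.71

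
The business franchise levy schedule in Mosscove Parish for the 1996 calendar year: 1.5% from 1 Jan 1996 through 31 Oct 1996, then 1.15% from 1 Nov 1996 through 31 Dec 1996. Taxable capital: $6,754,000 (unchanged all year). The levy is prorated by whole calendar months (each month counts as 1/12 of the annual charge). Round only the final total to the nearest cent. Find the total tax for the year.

1 Jan – 31 Oct 1996: 10 months at 1.5% → $6,754,000 × 1.5% × 10/12 = $84,425.0000
1 Nov – 31 Dec 1996: 2 months at 1.15% → $6,754,000 × 1.15% × 2/12 = $12,945.1667
Total = $97,370.1667

$97,370.17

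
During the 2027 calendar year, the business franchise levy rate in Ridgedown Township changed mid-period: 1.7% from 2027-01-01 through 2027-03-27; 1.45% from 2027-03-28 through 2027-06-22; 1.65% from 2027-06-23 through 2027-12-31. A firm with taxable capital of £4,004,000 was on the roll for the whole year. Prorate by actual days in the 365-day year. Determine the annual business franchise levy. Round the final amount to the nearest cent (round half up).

2027-01-01 to 2027-03-27: 86 days at 1.7% → £4,004,000 × 1.7% × 86/365 = £16,037.9397
2027-03-28 to 2027-06-22: 87 days at 1.45% → £4,004,000 × 1.45% × 87/365 = £13,838.4822
2027-06-23 to 2027-12-31: 192 days at 1.65% → £4,004,000 × 1.65% × 192/365 = £34,752.5260
Total = £64,628.9479

£64,628.95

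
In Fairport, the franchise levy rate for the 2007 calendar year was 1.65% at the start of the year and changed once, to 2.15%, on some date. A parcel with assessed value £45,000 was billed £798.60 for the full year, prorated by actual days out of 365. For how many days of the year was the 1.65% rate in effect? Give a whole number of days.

274 days

Let d = days at the first rate; then 365 − d days at the second rate.
£45,000 × [1.65%·d + 2.15%·(365−d)] / 365 = £798.60
Solving gives d = 274, so the new rate took effect on 2 Oct 2007.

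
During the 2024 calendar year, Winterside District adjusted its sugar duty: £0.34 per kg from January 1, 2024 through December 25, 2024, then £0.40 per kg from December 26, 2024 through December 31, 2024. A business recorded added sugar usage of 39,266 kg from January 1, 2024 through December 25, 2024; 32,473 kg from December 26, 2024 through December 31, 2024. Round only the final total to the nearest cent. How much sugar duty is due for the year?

£26339.64

January 1 – December 25, 2024: 39,266 kg at £0.34/kg → £13350.44
December 26 – December 31, 2024: 32,473 kg at £0.40/kg → £12989.20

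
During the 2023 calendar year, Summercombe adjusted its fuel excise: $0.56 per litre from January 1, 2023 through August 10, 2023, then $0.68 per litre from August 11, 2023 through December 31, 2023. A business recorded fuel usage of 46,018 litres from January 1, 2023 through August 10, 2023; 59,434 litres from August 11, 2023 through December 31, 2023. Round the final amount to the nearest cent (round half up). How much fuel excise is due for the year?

January 1 – August 10, 2023: 46,018 litres at $0.56/litre → $25,770.08
August 11 – December 31, 2023: 59,434 litres at $0.68/litre → $40,415.12

$66,185.20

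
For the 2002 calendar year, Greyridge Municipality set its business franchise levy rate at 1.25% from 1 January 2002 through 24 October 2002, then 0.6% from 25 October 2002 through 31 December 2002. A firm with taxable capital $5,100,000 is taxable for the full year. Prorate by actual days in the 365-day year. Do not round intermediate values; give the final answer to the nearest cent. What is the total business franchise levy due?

$57,574.11

1 January – 24 October 2002: 297 days at 1.25% → $5,100,000 × 1.25% × 297/365 = $51,873.2877
25 October – 31 December 2002: 68 days at 0.6% → $5,100,000 × 0.6% × 68/365 = $5,700.8219
Total = $57,574.1096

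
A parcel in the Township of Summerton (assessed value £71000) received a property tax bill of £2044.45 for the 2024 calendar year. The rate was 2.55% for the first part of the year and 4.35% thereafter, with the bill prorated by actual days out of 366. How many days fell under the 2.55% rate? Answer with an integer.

Let d = days at the first rate; then 366 − d days at the second rate.
£71000 × [2.55%·d + 4.35%·(366−d)] / 366 = £2044.45
Solving gives d = 299, so the new rate took effect on October 26, 2024.

299 days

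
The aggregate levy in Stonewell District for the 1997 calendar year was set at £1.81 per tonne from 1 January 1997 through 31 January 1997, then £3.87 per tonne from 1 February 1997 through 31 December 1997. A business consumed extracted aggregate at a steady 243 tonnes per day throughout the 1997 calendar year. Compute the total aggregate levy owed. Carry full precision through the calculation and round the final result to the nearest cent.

£327,731.67

1 January – 31 January 1997: 31 days × 243 tonnes/day = 7,533 tonnes at £1.81/tonne → £13,634.73
1 February – 31 December 1997: 334 days × 243 tonnes/day = 81,162 tonnes at £3.87/tonne → £314,096.94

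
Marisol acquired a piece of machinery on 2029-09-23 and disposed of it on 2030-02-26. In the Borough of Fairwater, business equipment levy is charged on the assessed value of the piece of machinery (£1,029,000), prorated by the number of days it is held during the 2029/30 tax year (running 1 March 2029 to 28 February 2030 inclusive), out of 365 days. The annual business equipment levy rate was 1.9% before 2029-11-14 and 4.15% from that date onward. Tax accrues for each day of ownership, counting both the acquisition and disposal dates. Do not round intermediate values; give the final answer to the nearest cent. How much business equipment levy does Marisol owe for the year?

2029-09-23 to 2029-11-13: 52 days at 1.9% → £1,029,000 × 1.9% × 52/365 = £2,785.3479
2029-11-14 to 2030-02-26: 105 days at 4.15% → £1,029,000 × 4.15% × 105/365 = £12,284.5685
Total = £15,069.9164

£15,069.92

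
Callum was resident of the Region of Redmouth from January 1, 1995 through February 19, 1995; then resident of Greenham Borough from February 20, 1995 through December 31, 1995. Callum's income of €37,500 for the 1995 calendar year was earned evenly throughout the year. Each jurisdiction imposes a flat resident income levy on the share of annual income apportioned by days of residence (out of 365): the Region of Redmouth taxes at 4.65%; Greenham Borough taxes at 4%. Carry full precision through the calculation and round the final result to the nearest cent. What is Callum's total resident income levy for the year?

The Region of Redmouth, January 1 – February 19, 1995: 50 days → €37,500 × 4.65% × 50/365 = €238.8699
Greenham Borough, February 20 – December 31, 1995: 315 days → €37,500 × 4% × 315/365 = €1,294.5205
Total = €1,533.3904

€1,533.39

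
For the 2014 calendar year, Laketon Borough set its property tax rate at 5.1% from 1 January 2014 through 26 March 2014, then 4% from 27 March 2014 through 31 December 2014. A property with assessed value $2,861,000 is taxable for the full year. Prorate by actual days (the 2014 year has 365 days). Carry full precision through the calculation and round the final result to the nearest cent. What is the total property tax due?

$121,768.86

1 January – 26 March 2014: 85 days at 5.1% → $2,861,000 × 5.1% × 85/365 = $33,979.2740
27 March – 31 December 2014: 280 days at 4% → $2,861,000 × 4% × 280/365 = $87,789.5890
Total = $121,768.8630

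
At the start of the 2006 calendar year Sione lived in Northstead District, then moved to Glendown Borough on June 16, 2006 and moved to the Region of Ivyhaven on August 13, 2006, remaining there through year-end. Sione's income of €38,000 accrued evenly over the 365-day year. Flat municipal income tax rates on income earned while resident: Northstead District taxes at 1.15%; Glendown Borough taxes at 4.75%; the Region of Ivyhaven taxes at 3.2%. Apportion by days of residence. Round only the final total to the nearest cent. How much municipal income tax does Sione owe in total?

Northstead District, January 1 – June 15, 2006: 166 days → €38,000 × 1.15% × 166/365 = €198.7452
Glendown Borough, June 16 – August 12, 2006: 58 days → €38,000 × 4.75% × 58/365 = €286.8219
The Region of Ivyhaven, August 13 – December 31, 2006: 141 days → €38,000 × 3.2% × 141/365 = €469.7425
Total = €955.3096

€955.31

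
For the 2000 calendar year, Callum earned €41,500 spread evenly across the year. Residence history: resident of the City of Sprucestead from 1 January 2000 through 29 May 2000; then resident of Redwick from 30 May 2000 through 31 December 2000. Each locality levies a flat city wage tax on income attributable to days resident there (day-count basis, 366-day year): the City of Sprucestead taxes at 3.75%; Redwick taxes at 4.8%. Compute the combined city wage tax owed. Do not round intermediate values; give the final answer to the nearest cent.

The City of Sprucestead, 1 January – 29 May 2000: 150 days → €41,500 × 3.75% × 150/366 = €637.8074
Redwick, 30 May – 31 December 2000: 216 days → €41,500 × 4.8% × 216/366 = €1,175.6066
Total = €1,813.4139

€1,813.41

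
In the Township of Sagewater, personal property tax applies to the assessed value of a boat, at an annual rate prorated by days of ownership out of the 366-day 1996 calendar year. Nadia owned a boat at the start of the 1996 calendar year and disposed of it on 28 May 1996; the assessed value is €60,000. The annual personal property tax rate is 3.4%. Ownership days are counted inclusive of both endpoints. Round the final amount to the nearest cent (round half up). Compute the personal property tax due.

€830.49

Days held (1 January – 28 May 1996): 149 out of 366
Tax = €60,000 × 3.4% × 149/366 = €830.4918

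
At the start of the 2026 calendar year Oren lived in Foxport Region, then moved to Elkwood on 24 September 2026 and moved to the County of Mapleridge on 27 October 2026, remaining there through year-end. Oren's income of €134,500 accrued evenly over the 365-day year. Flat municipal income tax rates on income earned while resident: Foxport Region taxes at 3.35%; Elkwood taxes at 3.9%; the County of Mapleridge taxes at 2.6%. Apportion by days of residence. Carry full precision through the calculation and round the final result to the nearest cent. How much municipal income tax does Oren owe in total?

Foxport Region, 1 January – 23 September 2026: 266 days → €134,500 × 3.35% × 266/365 = €3,283.6425
Elkwood, 24 September – 26 October 2026: 33 days → €134,500 × 3.9% × 33/365 = €474.2507
The County of Mapleridge, 27 October – 31 December 2026: 66 days → €134,500 × 2.6% × 66/365 = €632.3342
Total = €4,390.2274

€4,390.23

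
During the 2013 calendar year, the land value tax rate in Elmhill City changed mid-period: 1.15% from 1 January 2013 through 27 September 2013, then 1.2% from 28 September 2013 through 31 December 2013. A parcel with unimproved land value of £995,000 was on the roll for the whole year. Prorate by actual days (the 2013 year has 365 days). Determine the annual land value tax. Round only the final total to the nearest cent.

1 January – 27 September 2013: 270 days at 1.15% → £995,000 × 1.15% × 270/365 = £8,464.3151
28 September – 31 December 2013: 95 days at 1.2% → £995,000 × 1.2% × 95/365 = £3,107.6712
Total = £11,571.9863

£11,571.99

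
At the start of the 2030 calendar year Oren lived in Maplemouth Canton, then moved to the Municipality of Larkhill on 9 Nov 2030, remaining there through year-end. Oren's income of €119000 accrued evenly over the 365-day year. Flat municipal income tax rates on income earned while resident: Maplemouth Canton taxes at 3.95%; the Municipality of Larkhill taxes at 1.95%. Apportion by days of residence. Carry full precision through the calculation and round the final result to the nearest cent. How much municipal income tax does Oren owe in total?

€4354.91

Maplemouth Canton, 1 Jan – 8 Nov 2030: 312 days → €119000 × 3.95% × 312/365 = €4017.9616
The Municipality of Larkhill, 9 Nov – 31 Dec 2030: 53 days → €119000 × 1.95% × 53/365 = €336.9493
Total = €4354.9110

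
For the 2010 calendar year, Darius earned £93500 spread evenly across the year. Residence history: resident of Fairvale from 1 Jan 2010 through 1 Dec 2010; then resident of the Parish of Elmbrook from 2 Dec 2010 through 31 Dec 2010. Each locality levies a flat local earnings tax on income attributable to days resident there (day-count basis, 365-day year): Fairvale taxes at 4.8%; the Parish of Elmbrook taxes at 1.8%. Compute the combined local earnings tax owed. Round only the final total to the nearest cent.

Fairvale, 1 Jan – 1 Dec 2010: 335 days → £93500 × 4.8% × 335/365 = £4119.1233
The Parish of Elmbrook, 2 Dec – 31 Dec 2010: 30 days → £93500 × 1.8% × 30/365 = £138.3288
Total = £4257.4521

£4257.45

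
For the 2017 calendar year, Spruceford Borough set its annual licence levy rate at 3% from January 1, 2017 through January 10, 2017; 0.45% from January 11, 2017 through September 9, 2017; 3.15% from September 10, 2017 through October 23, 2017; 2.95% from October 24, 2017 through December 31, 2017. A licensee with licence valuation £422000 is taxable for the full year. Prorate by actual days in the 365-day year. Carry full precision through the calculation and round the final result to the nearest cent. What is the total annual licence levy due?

£5561.73

January 1 – January 10, 2017: 10 days at 3% → £422000 × 3% × 10/365 = £346.8493
January 11 – September 9, 2017: 242 days at 0.45% → £422000 × 0.45% × 242/365 = £1259.0630
September 10 – October 23, 2017: 44 days at 3.15% → £422000 × 3.15% × 44/365 = £1602.4438
October 24 – December 31, 2017: 69 days at 2.95% → £422000 × 2.95% × 69/365 = £2353.3726
Total = £5561.7288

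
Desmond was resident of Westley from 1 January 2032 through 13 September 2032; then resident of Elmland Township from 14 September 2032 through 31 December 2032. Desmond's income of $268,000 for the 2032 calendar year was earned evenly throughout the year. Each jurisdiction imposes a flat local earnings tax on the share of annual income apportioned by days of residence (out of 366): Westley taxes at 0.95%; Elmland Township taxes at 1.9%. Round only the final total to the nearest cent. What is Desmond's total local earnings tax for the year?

$3,304.23

Westley, 1 January – 13 September 2032: 257 days → $268,000 × 0.95% × 257/366 = $1,787.7650
Elmland Township, 14 September – 31 December 2032: 109 days → $268,000 × 1.9% × 109/366 = $1,516.4699
Total = $3,304.2350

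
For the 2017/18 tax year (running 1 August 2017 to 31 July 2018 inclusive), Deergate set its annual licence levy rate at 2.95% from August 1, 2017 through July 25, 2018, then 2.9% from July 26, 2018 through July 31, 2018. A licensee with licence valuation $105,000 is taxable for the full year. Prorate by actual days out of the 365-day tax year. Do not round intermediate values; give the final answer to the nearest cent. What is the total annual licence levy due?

$3,096.64

August 1, 2017 – July 25, 2018: 359 days at 2.95% → $105,000 × 2.95% × 359/365 = $3,046.5822
July 26 – July 31, 2018: 6 days at 2.9% → $105,000 × 2.9% × 6/365 = $50.0548
Total = $3,096.6370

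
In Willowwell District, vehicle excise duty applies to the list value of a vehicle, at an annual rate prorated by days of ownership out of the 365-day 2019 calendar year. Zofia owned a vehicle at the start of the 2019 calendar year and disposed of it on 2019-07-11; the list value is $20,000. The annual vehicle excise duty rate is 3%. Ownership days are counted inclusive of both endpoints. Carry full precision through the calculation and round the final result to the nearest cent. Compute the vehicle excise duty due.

Days held (2019-01-01 to 2019-07-11): 192 out of 365
Tax = $20,000 × 3% × 192/365 = $315.6164

$315.62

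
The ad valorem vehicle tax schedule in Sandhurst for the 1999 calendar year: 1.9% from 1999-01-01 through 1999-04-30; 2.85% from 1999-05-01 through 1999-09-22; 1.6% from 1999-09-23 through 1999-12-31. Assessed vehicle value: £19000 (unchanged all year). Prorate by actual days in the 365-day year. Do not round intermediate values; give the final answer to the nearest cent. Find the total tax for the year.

1999-01-01 to 1999-04-30: 120 days at 1.9% → £19000 × 1.9% × 120/365 = £118.6849
1999-05-01 to 1999-09-22: 145 days at 2.85% → £19000 × 2.85% × 145/365 = £215.1164
1999-09-23 to 1999-12-31: 100 days at 1.6% → £19000 × 1.6% × 100/365 = £83.2877
Total = £417.0890

£417.09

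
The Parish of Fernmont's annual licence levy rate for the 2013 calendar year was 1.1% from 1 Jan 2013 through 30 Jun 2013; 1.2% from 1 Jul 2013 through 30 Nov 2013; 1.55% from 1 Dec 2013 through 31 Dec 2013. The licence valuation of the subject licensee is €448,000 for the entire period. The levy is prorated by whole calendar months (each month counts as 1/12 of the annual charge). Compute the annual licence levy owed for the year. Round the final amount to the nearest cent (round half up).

1 Jan – 30 Jun 2013: 6 months at 1.1% → €448,000 × 1.1% × 6/12 = €2,464.0000
1 Jul – 30 Nov 2013: 5 months at 1.2% → €448,000 × 1.2% × 5/12 = €2,240.0000
1 Dec – 31 Dec 2013: 1 month at 1.55% → €448,000 × 1.55% × 1/12 = €578.6667
Total = €5,282.6667

€5,282.67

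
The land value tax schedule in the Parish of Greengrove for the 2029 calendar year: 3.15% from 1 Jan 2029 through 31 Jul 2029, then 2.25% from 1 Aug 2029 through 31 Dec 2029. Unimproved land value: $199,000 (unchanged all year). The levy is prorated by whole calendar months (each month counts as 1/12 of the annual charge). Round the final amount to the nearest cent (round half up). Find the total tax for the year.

1 Jan – 31 Jul 2029: 7 months at 3.15% → $199,000 × 3.15% × 7/12 = $3,656.6250
1 Aug – 31 Dec 2029: 5 months at 2.25% → $199,000 × 2.25% × 5/12 = $1,865.6250
Total = $5,522.2500

$5,522.25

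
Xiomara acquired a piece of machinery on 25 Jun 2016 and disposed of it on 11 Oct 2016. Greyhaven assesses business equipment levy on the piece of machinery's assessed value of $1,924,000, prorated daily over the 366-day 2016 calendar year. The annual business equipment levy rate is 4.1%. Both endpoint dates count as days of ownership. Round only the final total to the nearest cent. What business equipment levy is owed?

Days held (25 Jun – 11 Oct 2016): 109 out of 366
Tax = $1,924,000 × 4.1% × 109/366 = $23,492.7760

$23,492.78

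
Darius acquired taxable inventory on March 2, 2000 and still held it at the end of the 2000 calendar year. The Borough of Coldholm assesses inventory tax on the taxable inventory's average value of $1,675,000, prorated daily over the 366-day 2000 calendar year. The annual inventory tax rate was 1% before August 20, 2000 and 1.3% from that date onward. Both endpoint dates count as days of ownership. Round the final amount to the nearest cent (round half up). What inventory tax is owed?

March 2 – August 19, 2000: 171 days at 1% → $1,675,000 × 1% × 171/366 = $7,825.8197
August 20 – December 31, 2000: 134 days at 1.3% → $1,675,000 × 1.3% × 134/366 = $7,972.2678
Total = $15,798.0874

$15,798.09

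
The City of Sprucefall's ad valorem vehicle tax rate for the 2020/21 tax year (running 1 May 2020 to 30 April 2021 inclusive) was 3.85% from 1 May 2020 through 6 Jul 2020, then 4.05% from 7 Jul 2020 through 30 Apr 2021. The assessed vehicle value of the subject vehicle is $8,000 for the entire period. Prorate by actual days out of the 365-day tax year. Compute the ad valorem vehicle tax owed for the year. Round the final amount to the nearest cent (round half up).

$321.06

1 May – 6 Jul 2020: 67 days at 3.85% → $8,000 × 3.85% × 67/365 = $56.5370
7 Jul 2020 – 30 Apr 2021: 298 days at 4.05% → $8,000 × 4.05% × 298/365 = $264.5260
Total = $321.0630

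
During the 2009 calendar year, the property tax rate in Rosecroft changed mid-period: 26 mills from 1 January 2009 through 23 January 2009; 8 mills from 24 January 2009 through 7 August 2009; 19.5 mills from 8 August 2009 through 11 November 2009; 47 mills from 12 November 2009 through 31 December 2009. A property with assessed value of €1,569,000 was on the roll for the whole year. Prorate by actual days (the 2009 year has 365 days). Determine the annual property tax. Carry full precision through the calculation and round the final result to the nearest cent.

1 January – 23 January 2009: 23 days at 26 mills → €1,569,000 × 2.6% × 23/365 = €2,570.5808
24 January – 7 August 2009: 196 days at 8 mills → €1,569,000 × 0.8% × 196/365 = €6,740.2521
8 August – 11 November 2009: 96 days at 19.5 mills → €1,569,000 × 1.95% × 96/365 = €8,047.0356
12 November – 31 December 2009: 50 days at 47 mills → €1,569,000 × 4.7% × 50/365 = €10,101.7808
Total = €27,459.6493

€27,459.65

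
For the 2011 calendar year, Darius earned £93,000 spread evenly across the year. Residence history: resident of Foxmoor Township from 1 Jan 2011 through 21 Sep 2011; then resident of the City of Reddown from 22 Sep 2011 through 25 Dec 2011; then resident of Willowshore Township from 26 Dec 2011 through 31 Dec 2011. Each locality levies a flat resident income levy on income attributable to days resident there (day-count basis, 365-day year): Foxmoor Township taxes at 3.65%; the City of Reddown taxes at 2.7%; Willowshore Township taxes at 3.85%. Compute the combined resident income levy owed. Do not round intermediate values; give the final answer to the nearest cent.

£3,167.61

Foxmoor Township, 1 Jan – 21 Sep 2011: 264 days → £93,000 × 3.65% × 264/365 = £2,455.2000
The City of Reddown, 22 Sep – 25 Dec 2011: 95 days → £93,000 × 2.7% × 95/365 = £653.5479
Willowshore Township, 26 Dec – 31 Dec 2011: 6 days → £93,000 × 3.85% × 6/365 = £58.8575
Total = £3,167.6055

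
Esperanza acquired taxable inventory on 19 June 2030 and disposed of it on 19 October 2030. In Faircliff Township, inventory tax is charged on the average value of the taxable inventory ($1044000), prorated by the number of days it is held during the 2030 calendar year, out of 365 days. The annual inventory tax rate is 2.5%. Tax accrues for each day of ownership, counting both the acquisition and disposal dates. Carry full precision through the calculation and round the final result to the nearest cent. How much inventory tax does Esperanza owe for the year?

$8795.34

Days held (19 June – 19 October 2030): 123 out of 365
Tax = $1044000 × 2.5% × 123/365 = $8795.3425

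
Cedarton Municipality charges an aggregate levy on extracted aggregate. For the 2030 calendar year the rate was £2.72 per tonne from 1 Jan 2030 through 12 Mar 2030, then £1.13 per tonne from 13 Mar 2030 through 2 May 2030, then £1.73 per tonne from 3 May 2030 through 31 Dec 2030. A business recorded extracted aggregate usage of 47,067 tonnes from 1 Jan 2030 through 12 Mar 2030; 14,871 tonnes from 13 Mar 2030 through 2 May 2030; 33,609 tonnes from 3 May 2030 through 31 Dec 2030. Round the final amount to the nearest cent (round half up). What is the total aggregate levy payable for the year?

1 Jan – 12 Mar 2030: 47,067 tonnes at £2.72/tonne → £128,022.24
13 Mar – 2 May 2030: 14,871 tonnes at £1.13/tonne → £16,804.23
3 May – 31 Dec 2030: 33,609 tonnes at £1.73/tonne → £58,143.57

£202,970.04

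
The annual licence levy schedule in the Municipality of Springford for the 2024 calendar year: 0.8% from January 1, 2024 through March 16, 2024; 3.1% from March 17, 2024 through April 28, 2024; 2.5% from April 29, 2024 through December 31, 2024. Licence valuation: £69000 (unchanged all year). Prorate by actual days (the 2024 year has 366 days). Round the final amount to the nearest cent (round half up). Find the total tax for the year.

January 1 – March 16, 2024: 76 days at 0.8% → £69000 × 0.8% × 76/366 = £114.6230
March 17 – April 28, 2024: 43 days at 3.1% → £69000 × 3.1% × 43/366 = £251.3033
April 29 – December 31, 2024: 247 days at 2.5% → £69000 × 2.5% × 247/366 = £1164.1393
Total = £1530.0656

£1530.07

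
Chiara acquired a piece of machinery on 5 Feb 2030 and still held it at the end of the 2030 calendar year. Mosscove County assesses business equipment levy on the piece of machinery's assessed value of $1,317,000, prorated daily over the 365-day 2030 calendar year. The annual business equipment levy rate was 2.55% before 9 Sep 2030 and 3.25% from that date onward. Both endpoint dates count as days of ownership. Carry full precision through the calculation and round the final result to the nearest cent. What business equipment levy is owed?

$33,242.52

5 Feb – 8 Sep 2030: 216 days at 2.55% → $1,317,000 × 2.55% × 216/365 = $19,874.0712
9 Sep – 31 Dec 2030: 114 days at 3.25% → $1,317,000 × 3.25% × 114/365 = $13,368.4521
Total = $33,242.5233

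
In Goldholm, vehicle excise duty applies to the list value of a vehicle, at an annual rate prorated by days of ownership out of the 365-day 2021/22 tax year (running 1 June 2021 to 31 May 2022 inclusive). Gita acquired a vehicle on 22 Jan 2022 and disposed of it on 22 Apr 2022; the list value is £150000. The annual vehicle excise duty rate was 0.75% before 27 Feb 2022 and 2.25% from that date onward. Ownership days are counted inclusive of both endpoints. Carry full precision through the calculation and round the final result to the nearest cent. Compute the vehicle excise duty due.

£619.52

22 Jan – 26 Feb 2022: 36 days at 0.75% → £150000 × 0.75% × 36/365 = £110.9589
27 Feb – 22 Apr 2022: 55 days at 2.25% → £150000 × 2.25% × 55/365 = £508.5616
Total = £619.5205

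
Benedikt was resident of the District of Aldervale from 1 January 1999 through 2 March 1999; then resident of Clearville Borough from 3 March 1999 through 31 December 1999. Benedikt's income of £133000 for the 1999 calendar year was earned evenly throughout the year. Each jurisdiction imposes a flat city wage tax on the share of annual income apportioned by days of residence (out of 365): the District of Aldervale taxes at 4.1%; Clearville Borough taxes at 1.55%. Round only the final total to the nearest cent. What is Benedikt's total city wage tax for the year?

The District of Aldervale, 1 January – 2 March 1999: 61 days → £133000 × 4.1% × 61/365 = £911.3233
Clearville Borough, 3 March – 31 December 1999: 304 days → £133000 × 1.55% × 304/365 = £1716.9753
Total = £2628.2986

£2628.30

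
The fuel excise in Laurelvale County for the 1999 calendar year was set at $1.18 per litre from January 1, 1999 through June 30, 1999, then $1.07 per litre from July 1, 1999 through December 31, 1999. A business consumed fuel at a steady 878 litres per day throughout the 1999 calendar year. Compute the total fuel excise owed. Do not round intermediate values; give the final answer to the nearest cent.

$360,383.88

January 1 – June 30, 1999: 181 days × 878 litres/day = 158,918 litres at $1.18/litre → $187,523.24
July 1 – December 31, 1999: 184 days × 878 litres/day = 161,552 litres at $1.07/litre → $172,860.64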